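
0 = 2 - 2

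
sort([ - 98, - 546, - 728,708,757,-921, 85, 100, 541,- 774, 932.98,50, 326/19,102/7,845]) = [ - 921, - 774, - 728, - 546, - 98, 102/7,326/19  ,  50 , 85  ,  100,  541,708, 757, 845, 932.98 ]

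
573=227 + 346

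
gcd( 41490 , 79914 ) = 6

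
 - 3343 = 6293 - 9636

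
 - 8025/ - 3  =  2675/1  =  2675.00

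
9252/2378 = 4626/1189= 3.89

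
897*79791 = 71572527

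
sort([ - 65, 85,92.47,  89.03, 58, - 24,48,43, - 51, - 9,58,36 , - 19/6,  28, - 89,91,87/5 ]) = [-89, - 65, - 51, - 24,  -  9, - 19/6,87/5 , 28,36,43,48, 58 , 58,85,89.03,  91,92.47 ]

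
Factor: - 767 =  - 13^1*  59^1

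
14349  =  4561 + 9788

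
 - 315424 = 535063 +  - 850487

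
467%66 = 5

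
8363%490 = 33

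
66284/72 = 16571/18 = 920.61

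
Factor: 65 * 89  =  5785 =5^1 * 13^1*89^1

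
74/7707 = 74/7707=0.01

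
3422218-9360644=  -5938426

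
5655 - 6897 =- 1242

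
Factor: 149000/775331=2^3*5^3 * 149^1*271^( - 1 )*2861^( - 1)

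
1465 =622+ 843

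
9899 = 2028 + 7871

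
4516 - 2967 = 1549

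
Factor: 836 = 2^2*11^1*19^1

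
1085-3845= - 2760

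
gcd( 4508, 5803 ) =7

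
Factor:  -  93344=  - 2^5*2917^1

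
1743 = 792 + 951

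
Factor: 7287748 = 2^2*13^1*269^1*521^1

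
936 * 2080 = 1946880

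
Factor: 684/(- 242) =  - 2^1*3^2*11^ ( - 2 )*19^1 = - 342/121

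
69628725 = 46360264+23268461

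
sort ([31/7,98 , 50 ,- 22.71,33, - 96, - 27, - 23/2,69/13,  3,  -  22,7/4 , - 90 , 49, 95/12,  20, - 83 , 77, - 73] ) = [ - 96, - 90, -83, - 73, - 27 , - 22.71, - 22, - 23/2,7/4,3, 31/7,69/13,95/12,  20,33,49,  50,77, 98 ]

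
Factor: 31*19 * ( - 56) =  - 32984 = - 2^3*7^1*  19^1*31^1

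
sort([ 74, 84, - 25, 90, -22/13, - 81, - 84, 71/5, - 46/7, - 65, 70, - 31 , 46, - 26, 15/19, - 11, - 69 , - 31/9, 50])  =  [ -84, - 81, - 69, - 65, - 31, - 26,-25, - 11, - 46/7, -31/9,-22/13, 15/19,71/5, 46, 50,  70, 74,84, 90 ] 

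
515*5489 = 2826835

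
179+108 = 287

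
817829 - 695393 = 122436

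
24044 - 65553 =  - 41509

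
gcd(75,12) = 3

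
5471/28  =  5471/28= 195.39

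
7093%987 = 184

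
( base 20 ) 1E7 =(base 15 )30C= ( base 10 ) 687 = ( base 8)1257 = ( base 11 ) 575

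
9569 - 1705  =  7864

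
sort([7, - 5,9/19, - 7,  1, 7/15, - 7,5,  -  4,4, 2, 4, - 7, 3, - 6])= [ -7, - 7, - 7,-6, - 5, - 4, 7/15,9/19, 1,  2, 3,4, 4, 5,7] 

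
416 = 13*32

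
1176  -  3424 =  - 2248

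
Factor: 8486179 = 13^1*17^1*19^1 *43^1 * 47^1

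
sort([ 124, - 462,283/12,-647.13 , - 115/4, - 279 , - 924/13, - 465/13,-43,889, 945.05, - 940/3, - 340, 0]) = [-647.13, - 462, - 340, - 940/3, - 279, - 924/13, - 43,-465/13 , - 115/4,  0, 283/12,  124,889 , 945.05 ] 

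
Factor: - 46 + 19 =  - 3^3 = -27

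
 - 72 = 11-83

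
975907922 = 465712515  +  510195407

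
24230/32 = 12115/16 = 757.19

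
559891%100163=59076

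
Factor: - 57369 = - 3^1*13^1*1471^1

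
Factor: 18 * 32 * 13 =2^6*3^2*13^1  =  7488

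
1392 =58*24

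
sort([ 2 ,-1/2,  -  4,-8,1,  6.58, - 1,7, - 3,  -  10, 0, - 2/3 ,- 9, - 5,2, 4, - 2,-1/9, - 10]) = [-10, - 10, - 9, - 8, - 5, - 4, - 3, - 2 , - 1,-2/3, - 1/2, - 1/9, 0 , 1,2,2,4,  6.58, 7]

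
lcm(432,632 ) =34128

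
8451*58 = 490158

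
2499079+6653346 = 9152425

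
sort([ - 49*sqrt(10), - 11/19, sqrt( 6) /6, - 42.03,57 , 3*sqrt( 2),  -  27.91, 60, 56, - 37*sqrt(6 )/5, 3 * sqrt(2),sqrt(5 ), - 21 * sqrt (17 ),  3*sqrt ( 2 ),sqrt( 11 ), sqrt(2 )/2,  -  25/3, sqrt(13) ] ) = [ - 49*sqrt( 10 ),-21 * sqrt( 17), - 42.03 , - 27.91,-37*sqrt(6 )/5 , - 25/3,  -  11/19,  sqrt (6)/6,sqrt(2)/2 , sqrt(5 ),  sqrt( 11), sqrt(13 ), 3*sqrt( 2 ),  3  *sqrt(2), 3*sqrt( 2 ), 56, 57, 60]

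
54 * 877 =47358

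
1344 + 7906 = 9250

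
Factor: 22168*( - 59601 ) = - 2^3 * 3^1*17^1 * 163^1*19867^1 = - 1321234968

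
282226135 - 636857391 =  - 354631256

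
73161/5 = 14632+1/5 = 14632.20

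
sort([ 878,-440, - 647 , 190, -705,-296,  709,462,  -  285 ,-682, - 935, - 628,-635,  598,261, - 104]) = [ - 935, - 705, - 682,-647, - 635,  -  628 ,  -  440, - 296, - 285, - 104, 190,261, 462,  598,709,878 ]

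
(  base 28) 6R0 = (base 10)5460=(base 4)1111110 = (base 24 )9bc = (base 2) 1010101010100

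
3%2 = 1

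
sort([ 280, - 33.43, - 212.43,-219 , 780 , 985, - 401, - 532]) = [- 532,-401,-219, - 212.43,-33.43, 280,780,985]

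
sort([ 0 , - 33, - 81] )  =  [ - 81, - 33,  0 ]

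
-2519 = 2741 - 5260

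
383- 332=51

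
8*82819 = 662552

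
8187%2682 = 141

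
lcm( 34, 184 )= 3128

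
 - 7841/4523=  - 2 + 1205/4523 = - 1.73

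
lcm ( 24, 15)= 120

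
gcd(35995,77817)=1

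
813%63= 57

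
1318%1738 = 1318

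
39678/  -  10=-3968 + 1/5=-3967.80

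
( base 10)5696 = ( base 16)1640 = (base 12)3368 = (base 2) 1011001000000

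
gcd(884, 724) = 4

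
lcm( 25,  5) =25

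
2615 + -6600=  - 3985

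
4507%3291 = 1216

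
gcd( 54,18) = 18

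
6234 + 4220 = 10454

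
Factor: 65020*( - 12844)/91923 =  - 64239760/7071 =- 2^4*3^(-1)*5^1*13^1*19^1*2357^( - 1)*3251^1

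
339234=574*591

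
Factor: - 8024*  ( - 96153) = 771531672 = 2^3*3^1*17^1 * 59^1 * 32051^1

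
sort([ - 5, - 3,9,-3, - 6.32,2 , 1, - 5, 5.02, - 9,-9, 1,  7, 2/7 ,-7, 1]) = [ - 9, -9,  -  7, - 6.32, - 5, -5, - 3,-3, 2/7, 1 , 1, 1 , 2 , 5.02, 7, 9]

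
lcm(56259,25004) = 225036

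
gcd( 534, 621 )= 3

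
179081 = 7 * 25583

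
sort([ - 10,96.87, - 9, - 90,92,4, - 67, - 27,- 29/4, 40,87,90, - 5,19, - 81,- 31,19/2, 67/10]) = [-90, - 81  , - 67, - 31,-27, - 10, -9, - 29/4, - 5, 4,67/10, 19/2,19 , 40,87, 90, 92,96.87] 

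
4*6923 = 27692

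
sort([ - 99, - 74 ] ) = [ - 99,-74]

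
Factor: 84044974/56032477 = 2^1 * 13^1 * 17^1*59^( - 1)*101^( - 1)*9403^( - 1 )*190147^1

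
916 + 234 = 1150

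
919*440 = 404360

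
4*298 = 1192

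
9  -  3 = 6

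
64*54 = 3456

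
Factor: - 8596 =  - 2^2*7^1*307^1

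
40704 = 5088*8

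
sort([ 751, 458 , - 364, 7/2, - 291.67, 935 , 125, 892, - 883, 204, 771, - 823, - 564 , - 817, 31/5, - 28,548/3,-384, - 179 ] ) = [ - 883,- 823 , - 817, - 564, - 384, - 364, - 291.67, - 179, - 28,7/2, 31/5,125 , 548/3,204, 458, 751, 771, 892  ,  935]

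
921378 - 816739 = 104639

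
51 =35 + 16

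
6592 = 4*1648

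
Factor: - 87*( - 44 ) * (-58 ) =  - 2^3 * 3^1*11^1*29^2 = - 222024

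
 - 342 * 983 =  - 336186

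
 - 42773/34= - 1259+ 33/34 = -  1258.03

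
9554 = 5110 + 4444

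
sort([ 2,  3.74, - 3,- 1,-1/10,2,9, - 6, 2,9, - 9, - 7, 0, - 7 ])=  [  -  9, - 7, - 7, - 6, - 3,- 1,  -  1/10, 0, 2,2 , 2,3.74,  9,9 ] 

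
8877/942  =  2959/314 = 9.42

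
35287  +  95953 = 131240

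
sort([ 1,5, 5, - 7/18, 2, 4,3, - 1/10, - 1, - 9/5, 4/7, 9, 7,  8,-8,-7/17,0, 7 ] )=[ - 8,-9/5, - 1, - 7/17, - 7/18, - 1/10, 0, 4/7,1,2,  3, 4, 5, 5,7, 7, 8 , 9 ]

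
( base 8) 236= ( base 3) 12212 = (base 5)1113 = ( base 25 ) 68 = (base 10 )158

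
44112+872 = 44984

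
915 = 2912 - 1997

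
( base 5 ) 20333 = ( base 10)1343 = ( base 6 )10115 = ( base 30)1en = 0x53f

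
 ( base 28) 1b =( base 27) 1c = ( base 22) 1H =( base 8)47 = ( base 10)39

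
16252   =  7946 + 8306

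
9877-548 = 9329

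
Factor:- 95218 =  -2^1 * 47609^1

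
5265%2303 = 659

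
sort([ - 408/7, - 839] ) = [ - 839, - 408/7 ]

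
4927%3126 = 1801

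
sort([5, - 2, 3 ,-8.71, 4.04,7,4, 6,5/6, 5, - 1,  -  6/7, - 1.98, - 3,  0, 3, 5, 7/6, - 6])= [ - 8.71 , - 6, - 3, - 2, - 1.98,-1, - 6/7, 0, 5/6, 7/6,3,3,4, 4.04,5,5 , 5,6, 7]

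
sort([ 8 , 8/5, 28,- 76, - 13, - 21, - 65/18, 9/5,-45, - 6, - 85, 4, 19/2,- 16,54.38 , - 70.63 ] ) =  [-85, - 76, - 70.63, - 45, - 21, - 16, - 13, - 6,-65/18 , 8/5,9/5, 4,  8,19/2, 28, 54.38]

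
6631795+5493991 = 12125786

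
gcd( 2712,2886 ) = 6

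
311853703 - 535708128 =-223854425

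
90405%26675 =10380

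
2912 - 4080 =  - 1168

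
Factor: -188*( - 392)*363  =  2^5*3^1*7^2 * 11^2*47^1 = 26751648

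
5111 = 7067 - 1956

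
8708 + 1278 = 9986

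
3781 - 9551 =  - 5770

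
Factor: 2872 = 2^3*359^1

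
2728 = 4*682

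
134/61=2+12/61 = 2.20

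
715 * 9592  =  6858280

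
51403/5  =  51403/5=10280.60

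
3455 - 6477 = - 3022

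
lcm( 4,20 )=20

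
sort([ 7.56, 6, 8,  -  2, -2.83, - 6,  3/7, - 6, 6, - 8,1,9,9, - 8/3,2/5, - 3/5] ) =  [ - 8, - 6,-6, - 2.83, - 8/3, - 2,-3/5, 2/5,3/7,1,6,6,7.56,8,9, 9]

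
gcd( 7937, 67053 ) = 1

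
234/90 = 2+3/5 = 2.60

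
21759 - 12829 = 8930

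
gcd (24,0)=24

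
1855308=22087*84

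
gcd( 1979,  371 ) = 1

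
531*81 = 43011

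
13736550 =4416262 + 9320288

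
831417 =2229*373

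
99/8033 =99/8033 = 0.01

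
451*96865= 43686115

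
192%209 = 192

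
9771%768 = 555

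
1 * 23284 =23284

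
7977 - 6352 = 1625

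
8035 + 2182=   10217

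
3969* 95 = 377055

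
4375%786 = 445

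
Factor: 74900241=3^3*13^1*213391^1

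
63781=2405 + 61376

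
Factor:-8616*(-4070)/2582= 17533560/1291 = 2^3*3^1*5^1*11^1*37^1  *359^1*1291^( - 1) 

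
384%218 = 166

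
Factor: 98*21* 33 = 2^1*3^2*7^3 * 11^1 = 67914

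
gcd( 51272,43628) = 52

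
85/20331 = 85/20331 = 0.00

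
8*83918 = 671344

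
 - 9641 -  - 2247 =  - 7394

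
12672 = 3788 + 8884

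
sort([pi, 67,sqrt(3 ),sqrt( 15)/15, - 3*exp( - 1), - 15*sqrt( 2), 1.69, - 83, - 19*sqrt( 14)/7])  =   [ - 83, - 15 * sqrt(2 ), - 19 * sqrt( 14)/7, - 3*exp( - 1 ), sqrt( 15) /15,1.69, sqrt(3 ),  pi,67]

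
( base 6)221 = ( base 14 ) 61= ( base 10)85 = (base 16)55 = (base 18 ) 4d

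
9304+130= 9434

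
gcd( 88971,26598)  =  3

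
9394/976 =9 + 5/8 = 9.62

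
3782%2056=1726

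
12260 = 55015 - 42755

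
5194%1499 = 697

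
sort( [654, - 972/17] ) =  [ - 972/17, 654]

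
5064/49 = 5064/49 = 103.35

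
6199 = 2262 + 3937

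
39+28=67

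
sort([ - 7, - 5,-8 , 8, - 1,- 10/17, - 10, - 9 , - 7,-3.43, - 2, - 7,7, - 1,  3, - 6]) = [ - 10, - 9 , - 8,-7, - 7,-7,  -  6, - 5, - 3.43, - 2,-1,  -  1,-10/17,3,7,8 ]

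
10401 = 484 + 9917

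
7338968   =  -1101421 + 8440389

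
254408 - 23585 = 230823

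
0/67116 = 0= 0.00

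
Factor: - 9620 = - 2^2*5^1*13^1*37^1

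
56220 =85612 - 29392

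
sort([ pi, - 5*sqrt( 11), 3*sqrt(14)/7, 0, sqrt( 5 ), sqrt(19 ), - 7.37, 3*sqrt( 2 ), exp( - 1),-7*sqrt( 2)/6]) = [ - 5*sqrt( 11) , - 7.37 , - 7*sqrt( 2 ) /6, 0, exp( - 1 ),3*sqrt(14)/7, sqrt ( 5), pi, 3*sqrt( 2 ), sqrt( 19 )]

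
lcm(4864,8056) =257792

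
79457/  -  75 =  - 1060  +  43/75= -  1059.43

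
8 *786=6288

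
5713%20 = 13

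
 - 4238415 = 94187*(  -  45) 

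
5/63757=5/63757 = 0.00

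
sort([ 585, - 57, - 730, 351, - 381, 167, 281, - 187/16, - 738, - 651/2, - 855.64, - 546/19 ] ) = [ - 855.64, - 738, - 730, - 381,-651/2, - 57, - 546/19, - 187/16,167, 281, 351, 585]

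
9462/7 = 9462/7 = 1351.71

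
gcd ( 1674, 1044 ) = 18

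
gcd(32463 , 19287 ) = 9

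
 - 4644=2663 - 7307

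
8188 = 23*356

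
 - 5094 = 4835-9929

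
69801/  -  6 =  - 11634 + 1/2 = -11633.50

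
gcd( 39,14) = 1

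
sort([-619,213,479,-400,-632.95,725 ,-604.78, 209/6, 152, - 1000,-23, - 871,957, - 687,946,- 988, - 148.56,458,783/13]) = [ - 1000, - 988, - 871, - 687, - 632.95,-619, -604.78, - 400,-148.56,-23,209/6 , 783/13, 152, 213, 458,479, 725, 946,957 ] 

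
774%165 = 114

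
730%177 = 22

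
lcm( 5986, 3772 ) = 275356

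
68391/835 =81 + 756/835= 81.91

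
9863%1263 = 1022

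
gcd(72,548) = 4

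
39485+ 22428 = 61913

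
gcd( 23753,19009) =1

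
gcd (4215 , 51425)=5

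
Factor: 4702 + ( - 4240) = 2^1*3^1*7^1*11^1= 462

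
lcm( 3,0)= 0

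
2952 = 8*369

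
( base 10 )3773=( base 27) 54k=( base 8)7275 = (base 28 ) 4ml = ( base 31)3sm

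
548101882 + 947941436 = 1496043318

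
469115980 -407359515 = 61756465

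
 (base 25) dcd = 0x20F6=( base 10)8438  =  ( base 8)20366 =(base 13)3AC1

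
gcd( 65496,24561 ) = 8187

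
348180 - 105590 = 242590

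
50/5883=50/5883 = 0.01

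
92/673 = 92/673 = 0.14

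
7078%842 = 342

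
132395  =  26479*5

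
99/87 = 1+ 4/29 = 1.14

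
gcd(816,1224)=408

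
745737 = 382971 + 362766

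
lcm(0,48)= 0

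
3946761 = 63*62647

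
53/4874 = 53/4874= 0.01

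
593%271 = 51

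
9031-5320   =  3711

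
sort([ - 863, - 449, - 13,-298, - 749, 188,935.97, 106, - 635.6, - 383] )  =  [-863, - 749, - 635.6, - 449, - 383, - 298, - 13,106, 188,935.97]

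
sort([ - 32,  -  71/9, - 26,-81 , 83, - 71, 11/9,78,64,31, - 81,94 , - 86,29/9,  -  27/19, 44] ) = [ - 86, - 81, - 81, - 71, - 32, - 26, - 71/9, - 27/19, 11/9, 29/9, 31, 44,64, 78,83, 94] 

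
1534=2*767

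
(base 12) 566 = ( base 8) 1436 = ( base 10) 798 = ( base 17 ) 2cg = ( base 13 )495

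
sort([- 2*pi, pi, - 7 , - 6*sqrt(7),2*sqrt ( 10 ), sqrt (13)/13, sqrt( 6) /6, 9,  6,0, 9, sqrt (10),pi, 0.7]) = [ - 6 * sqrt (7),  -  7, - 2 *pi,  0, sqrt( 13)/13, sqrt( 6)/6,0.7, pi, pi, sqrt(10 ), 6, 2 * sqrt(  10 ),9, 9] 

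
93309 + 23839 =117148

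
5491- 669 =4822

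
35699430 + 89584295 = 125283725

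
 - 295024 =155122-450146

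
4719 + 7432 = 12151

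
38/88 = 19/44 = 0.43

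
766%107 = 17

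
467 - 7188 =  - 6721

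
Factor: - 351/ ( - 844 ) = 2^(-2)*3^3*13^1*211^ ( -1)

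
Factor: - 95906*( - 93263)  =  8944481278= 2^1*79^1*607^1*93263^1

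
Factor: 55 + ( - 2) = 53^1= 53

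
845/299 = 65/23  =  2.83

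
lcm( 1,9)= 9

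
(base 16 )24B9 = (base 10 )9401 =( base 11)7077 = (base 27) CO5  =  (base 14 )35D7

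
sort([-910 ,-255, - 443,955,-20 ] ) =[-910,-443, -255, - 20, 955] 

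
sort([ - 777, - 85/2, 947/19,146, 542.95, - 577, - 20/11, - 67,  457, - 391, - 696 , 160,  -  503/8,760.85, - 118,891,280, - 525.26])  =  [-777, - 696, - 577, -525.26,  -  391, - 118, - 67, - 503/8, - 85/2, - 20/11, 947/19 , 146,160,280,457,542.95,760.85, 891 ]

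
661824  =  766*864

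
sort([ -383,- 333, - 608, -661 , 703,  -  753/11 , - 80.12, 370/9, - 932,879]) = [ - 932,  -  661,-608,-383,- 333,-80.12,-753/11,  370/9,703,879]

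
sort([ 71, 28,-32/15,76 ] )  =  [-32/15, 28,71,76 ]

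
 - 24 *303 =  - 7272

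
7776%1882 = 248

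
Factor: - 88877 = - 31^1*47^1*61^1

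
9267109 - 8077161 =1189948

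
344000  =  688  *500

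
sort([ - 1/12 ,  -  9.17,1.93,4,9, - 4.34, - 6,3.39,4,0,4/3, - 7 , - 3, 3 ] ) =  [ - 9.17  ,  -  7,-6,- 4.34,  -  3, - 1/12,  0, 4/3, 1.93,3,3.39,4,4,9]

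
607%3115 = 607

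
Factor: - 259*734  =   - 2^1*7^1*37^1*367^1 = - 190106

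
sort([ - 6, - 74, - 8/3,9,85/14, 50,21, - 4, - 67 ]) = [ - 74, - 67, - 6 , - 4, - 8/3,85/14,9, 21,50]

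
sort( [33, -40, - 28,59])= [-40, - 28 , 33 , 59] 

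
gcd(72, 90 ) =18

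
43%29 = 14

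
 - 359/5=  - 72 + 1/5 = -71.80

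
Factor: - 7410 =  - 2^1*3^1*5^1*13^1*19^1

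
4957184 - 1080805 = 3876379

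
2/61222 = 1/30611 = 0.00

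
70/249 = 70/249= 0.28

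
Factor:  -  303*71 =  - 3^1 * 71^1*101^1 = -21513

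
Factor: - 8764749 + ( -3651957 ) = - 12416706 = -  2^1* 3^3*229939^1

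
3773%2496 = 1277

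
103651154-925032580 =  - 821381426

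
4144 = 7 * 592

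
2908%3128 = 2908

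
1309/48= 1309/48 = 27.27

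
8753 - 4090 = 4663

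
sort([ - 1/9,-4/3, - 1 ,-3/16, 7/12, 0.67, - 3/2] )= [ - 3/2, - 4/3,-1, - 3/16, - 1/9, 7/12,0.67]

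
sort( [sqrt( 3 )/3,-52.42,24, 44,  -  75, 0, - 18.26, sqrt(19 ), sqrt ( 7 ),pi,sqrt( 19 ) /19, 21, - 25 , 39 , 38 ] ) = [-75,-52.42,- 25,  -  18.26,0, sqrt( 19)/19,sqrt( 3)/3,sqrt( 7),pi, sqrt(19), 21,24, 38,39, 44 ] 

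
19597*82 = 1606954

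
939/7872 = 313/2624 = 0.12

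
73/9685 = 73/9685 =0.01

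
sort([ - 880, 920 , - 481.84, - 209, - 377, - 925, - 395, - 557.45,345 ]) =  [ - 925, - 880, - 557.45, - 481.84,-395, - 377, - 209,345,  920 ] 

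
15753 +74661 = 90414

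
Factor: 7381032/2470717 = 2^3 * 3^1*571^ (-1 )*4327^(-1 )*307543^1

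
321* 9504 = 3050784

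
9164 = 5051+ 4113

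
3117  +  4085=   7202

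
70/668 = 35/334 =0.10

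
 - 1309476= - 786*1666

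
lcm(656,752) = 30832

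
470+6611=7081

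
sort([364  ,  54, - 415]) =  [ - 415,54,364] 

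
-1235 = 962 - 2197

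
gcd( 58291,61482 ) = 1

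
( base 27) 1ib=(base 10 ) 1226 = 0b10011001010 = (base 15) 56B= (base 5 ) 14401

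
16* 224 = 3584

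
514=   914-400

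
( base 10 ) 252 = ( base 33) 7L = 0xfc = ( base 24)AC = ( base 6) 1100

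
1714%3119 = 1714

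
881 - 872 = 9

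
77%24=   5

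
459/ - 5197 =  - 459/5197 = -0.09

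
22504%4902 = 2896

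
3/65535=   1/21845 = 0.00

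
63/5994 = 7/666 = 0.01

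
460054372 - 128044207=332010165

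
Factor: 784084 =2^2*7^1*41^1*683^1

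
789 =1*789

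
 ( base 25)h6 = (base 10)431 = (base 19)13D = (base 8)657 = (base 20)11b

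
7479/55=135 + 54/55= 135.98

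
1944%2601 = 1944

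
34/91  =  34/91 = 0.37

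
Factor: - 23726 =-2^1  *  11863^1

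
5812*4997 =29042564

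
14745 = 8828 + 5917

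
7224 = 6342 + 882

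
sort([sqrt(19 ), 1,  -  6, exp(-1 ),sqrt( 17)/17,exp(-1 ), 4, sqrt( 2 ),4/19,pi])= [ - 6,4/19,  sqrt(17)/17,exp( - 1),exp( - 1 ),1,sqrt(2 ), pi, 4,sqrt(19) ]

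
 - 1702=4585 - 6287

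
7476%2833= 1810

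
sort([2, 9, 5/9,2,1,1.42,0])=[ 0, 5/9,1,1.42,2 , 2 , 9] 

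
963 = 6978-6015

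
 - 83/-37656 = 83/37656 = 0.00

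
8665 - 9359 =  - 694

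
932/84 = 11 + 2/21 = 11.10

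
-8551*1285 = - 10988035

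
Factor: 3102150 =2^1 * 3^1*5^2 * 20681^1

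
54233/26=54233/26 = 2085.88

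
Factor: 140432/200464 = 11^(-1 )*17^( - 1)*131^1 = 131/187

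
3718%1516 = 686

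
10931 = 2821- - 8110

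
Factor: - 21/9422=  - 2^( - 1 ) * 3^1 * 673^( - 1) = - 3/1346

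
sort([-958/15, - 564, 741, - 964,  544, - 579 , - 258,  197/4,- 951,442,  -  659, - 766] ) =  [-964, - 951, - 766,-659, - 579,-564, - 258,  -  958/15,197/4, 442, 544, 741 ] 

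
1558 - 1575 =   -  17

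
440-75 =365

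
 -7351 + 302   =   - 7049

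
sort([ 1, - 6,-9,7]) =[-9, - 6 , 1,7]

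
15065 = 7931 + 7134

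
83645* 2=167290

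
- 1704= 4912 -6616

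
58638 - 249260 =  - 190622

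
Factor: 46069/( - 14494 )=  - 2^( - 1)*23^1 *2003^1*7247^( - 1 ) 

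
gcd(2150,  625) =25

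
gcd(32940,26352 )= 6588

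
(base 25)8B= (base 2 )11010011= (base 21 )A1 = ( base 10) 211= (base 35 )61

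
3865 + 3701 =7566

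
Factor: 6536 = 2^3*19^1* 43^1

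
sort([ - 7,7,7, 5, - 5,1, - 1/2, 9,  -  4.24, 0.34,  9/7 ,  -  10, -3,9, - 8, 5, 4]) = [ - 10, -8,-7 , - 5,-4.24,  -  3 ,-1/2,  0.34, 1,9/7,4,5, 5,7, 7, 9, 9 ] 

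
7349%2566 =2217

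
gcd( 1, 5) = 1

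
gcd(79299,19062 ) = 27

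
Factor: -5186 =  - 2^1* 2593^1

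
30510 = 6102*5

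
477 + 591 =1068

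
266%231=35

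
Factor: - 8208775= -5^2 * 101^1*3251^1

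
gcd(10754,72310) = 2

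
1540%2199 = 1540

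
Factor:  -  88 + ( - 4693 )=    - 7^1*683^1= - 4781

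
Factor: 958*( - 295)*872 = -2^4*5^1*59^1 *109^1*479^1 = - 246435920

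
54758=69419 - 14661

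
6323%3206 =3117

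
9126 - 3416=5710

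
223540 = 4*55885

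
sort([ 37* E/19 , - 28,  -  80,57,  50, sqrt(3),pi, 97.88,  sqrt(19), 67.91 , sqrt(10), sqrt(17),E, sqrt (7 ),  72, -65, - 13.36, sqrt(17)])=[ - 80, -65,- 28 , - 13.36, sqrt(3),sqrt(7), E, pi,sqrt(10),sqrt ( 17),sqrt(17),sqrt( 19),  37*E/19,50,57, 67.91 , 72, 97.88]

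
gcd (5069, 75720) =1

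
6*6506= 39036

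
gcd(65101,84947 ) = 1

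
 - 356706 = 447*(- 798) 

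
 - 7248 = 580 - 7828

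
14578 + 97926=112504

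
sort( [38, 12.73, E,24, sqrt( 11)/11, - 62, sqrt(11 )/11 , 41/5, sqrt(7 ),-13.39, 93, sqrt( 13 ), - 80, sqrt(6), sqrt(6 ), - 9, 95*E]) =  [ - 80, - 62, - 13.39  , - 9,  sqrt(11 ) /11, sqrt( 11) /11,  sqrt( 6), sqrt(6),sqrt(7 ), E , sqrt( 13), 41/5, 12.73,24 , 38,  93,95*E]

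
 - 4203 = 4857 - 9060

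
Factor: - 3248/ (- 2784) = 7/6 = 2^( - 1)*3^( - 1)*7^1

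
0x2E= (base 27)1J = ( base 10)46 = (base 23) 20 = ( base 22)22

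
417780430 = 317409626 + 100370804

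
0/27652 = 0 = 0.00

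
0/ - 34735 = 0/1 = - 0.00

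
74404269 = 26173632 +48230637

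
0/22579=0 = 0.00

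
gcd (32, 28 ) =4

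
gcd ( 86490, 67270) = 9610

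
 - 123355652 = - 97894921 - 25460731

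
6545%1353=1133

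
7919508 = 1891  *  4188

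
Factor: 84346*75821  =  6395198066 = 2^1*181^1*233^1*75821^1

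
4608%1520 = 48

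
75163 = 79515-4352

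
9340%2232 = 412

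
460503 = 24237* 19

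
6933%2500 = 1933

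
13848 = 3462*4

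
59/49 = 59/49 = 1.20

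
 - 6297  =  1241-7538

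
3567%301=256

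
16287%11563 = 4724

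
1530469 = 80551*19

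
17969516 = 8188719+9780797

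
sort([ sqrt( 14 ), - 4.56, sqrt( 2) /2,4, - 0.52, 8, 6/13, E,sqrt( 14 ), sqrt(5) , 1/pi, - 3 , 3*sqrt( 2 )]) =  [-4.56, - 3,-0.52, 1/pi, 6/13, sqrt (2)/2, sqrt(5),E, sqrt( 14 ),sqrt( 14 ),4,3*sqrt(2), 8 ]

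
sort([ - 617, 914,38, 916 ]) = [-617,  38,  914, 916 ] 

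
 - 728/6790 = -1 +433/485 = - 0.11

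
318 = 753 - 435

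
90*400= 36000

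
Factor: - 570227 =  - 7^1 * 29^1*53^2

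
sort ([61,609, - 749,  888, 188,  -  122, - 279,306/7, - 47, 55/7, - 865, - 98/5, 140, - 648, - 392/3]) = [  -  865, - 749,-648, -279, - 392/3 ,  -  122, - 47, - 98/5  ,  55/7, 306/7,61,140, 188, 609, 888]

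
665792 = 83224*8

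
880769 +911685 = 1792454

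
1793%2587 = 1793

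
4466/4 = 1116+1/2 = 1116.50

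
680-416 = 264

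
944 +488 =1432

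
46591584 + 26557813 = 73149397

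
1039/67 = 1039/67= 15.51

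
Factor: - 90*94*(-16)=2^6*3^2*5^1*47^1 = 135360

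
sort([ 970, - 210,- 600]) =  [ - 600, - 210,970 ] 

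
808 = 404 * 2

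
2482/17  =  146=146.00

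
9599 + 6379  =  15978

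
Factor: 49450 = 2^1*5^2*23^1 * 43^1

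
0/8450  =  0 = 0.00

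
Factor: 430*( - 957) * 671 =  - 276123210 = - 2^1 * 3^1*5^1*11^2*29^1 *43^1*61^1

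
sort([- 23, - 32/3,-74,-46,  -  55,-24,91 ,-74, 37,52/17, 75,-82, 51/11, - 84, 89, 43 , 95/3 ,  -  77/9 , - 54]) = [-84, - 82, - 74,  -  74,-55,-54, - 46, - 24, -23 , - 32/3, - 77/9,  52/17,51/11, 95/3, 37,43,75,89,91]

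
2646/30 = 441/5=88.20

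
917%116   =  105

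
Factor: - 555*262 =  - 145410 = - 2^1*3^1*5^1*37^1*131^1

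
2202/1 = 2202 = 2202.00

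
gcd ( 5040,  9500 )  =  20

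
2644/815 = 3 + 199/815 = 3.24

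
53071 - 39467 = 13604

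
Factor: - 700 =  - 2^2*5^2 * 7^1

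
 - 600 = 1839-2439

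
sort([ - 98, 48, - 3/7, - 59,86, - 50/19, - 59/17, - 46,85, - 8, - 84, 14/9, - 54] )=[ -98, - 84, - 59,- 54, - 46,- 8, - 59/17, - 50/19, - 3/7, 14/9,48,85, 86]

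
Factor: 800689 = 41^1*59^1*331^1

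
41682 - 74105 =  - 32423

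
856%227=175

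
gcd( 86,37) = 1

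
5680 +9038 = 14718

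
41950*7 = 293650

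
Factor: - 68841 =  - 3^2*7649^1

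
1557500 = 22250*70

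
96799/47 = 96799/47 = 2059.55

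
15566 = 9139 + 6427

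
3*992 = 2976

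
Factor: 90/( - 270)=-1/3 = - 3^( - 1 ) 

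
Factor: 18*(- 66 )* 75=  -  89100 = - 2^2*  3^4 * 5^2*11^1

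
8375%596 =31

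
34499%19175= 15324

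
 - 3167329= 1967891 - 5135220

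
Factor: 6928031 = 11^1*43^1*97^1 * 151^1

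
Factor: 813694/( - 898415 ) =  - 2^1*5^ ( - 1)*19^1 * 23^1*193^(-1) = - 874/965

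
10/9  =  1+1/9  =  1.11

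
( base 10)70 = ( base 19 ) 3d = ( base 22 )34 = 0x46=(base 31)28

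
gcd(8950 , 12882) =2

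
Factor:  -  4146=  - 2^1*3^1*691^1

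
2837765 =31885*89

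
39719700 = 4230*9390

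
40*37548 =1501920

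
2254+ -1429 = 825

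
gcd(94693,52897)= 1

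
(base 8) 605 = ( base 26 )ep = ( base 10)389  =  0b110000101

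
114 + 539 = 653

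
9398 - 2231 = 7167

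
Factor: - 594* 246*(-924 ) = 135018576 = 2^4*3^5* 7^1*11^2*41^1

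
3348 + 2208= 5556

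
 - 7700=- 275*28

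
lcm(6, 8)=24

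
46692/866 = 53 + 397/433=53.92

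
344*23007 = 7914408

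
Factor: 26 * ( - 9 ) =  - 2^1* 3^2*13^1 = - 234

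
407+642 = 1049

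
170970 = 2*85485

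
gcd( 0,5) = 5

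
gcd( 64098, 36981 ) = 9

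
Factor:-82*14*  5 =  - 2^2*5^1*7^1 * 41^1 = - 5740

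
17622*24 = 422928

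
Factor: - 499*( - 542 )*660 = 2^3*3^1*5^1*11^1*271^1*499^1 = 178502280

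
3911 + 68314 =72225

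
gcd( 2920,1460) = 1460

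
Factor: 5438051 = 23^1*29^1 * 31^1 * 263^1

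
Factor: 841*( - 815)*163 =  - 111722645 = - 5^1*29^2 *163^2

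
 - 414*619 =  -256266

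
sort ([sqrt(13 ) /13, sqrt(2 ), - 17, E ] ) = [ - 17, sqrt(13)/13, sqrt( 2),E ] 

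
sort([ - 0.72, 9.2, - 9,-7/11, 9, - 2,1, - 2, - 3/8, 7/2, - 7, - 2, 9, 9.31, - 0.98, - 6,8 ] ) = [ - 9,- 7, - 6, - 2, - 2, - 2, - 0.98 , - 0.72,-7/11, - 3/8,1, 7/2,8,9, 9, 9.2  ,  9.31] 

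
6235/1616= 6235/1616 =3.86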